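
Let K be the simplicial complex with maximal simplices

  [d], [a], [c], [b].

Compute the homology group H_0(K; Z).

H_0 ≅ Z^4.

Take the total order a < b < c < d on the vertex set. Then K (dimension 0) consists of the simplices:

  0-simplices (4): a, b, c, d

so the chain groups are C_0 ≅ Z^4.

Computing H_k = (kernel of ∂_k) / (image of ∂_{k+1}):

  H_0: rank C_0 − rank ∂_1 = 4 − 0 = 4, and there is no ∂_1, so H_0 = Z^4.

(K is a triangulation of a set of 4 points.)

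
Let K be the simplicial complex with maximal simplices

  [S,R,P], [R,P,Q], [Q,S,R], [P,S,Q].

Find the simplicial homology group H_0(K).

Fix the vertex order P < Q < R < S and write every simplex with vertices in increasing order. Then dim K = 2 and the simplices of K are:

  0-simplices (4): P, Q, R, S
  1-simplices (6): PQ, PR, PS, QR, QS, RS
  2-simplices (4): PQR, PQS, PRS, QRS

giving chain groups C_0 ≅ Z^4, C_1 ≅ Z^6, C_2 ≅ Z^4.

∂_1: C_1 → C_0 maps an edge to its endpoints' difference, ∂[p,q] = q − p. For instance
  ∂PS = S − P.
This gives a 4×6 integer matrix of rank 3; reducing to Smith normal form yields diagonal entries (1,1,1).

Boundary ∂_2: C_2 → C_1 acts by ∂[p,q,r] = [q,r] − [p,r] + [p,q]. For instance
  ∂QRS = RS − QS + QR,
  ∂PRS = RS − PS + PR.
This gives a 6×4 integer matrix of rank 3; reducing to Smith normal form yields diagonal entries (1,1,1).

Reading off H_k = ker ∂_k / im ∂_{k+1}:

  H_0: rank C_0 − rank ∂_1 = 4 − 3 = 1, and the invariant factors of ∂_1 are all 1, so H_0 = Z.

(K is a triangulation of the 2-sphere S^2.)

H_0 = Z.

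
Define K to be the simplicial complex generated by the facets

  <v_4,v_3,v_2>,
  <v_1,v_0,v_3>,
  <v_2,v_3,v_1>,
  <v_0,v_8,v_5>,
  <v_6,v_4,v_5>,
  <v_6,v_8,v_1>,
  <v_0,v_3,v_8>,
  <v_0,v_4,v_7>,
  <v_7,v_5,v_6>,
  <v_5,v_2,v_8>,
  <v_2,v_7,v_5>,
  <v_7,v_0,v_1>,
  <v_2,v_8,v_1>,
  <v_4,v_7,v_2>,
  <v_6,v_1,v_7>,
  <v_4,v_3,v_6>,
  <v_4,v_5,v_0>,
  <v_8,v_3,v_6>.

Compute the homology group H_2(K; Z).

H_2 ≅ 0.

Take the total order v_0 < v_1 < v_2 < v_3 < v_4 < v_5 < v_6 < v_7 < v_8 on the vertex set. Then K (dimension 2) consists of the simplices:

  0-simplices (9): [v_0], [v_1], [v_2], [v_3], [v_4], [v_5], [v_6], [v_7], [v_8]
  1-simplices (27): (27 of them)
  2-simplices (18): (18 of them)

giving chain groups C_0 ≅ Z^9, C_1 ≅ Z^27, C_2 ≅ Z^18.

∂_1: C_1 → C_0 is given by ∂[p,q] = [q] − [p].
The resulting 9×27 matrix has rank 8, and its Smith normal form has invariant factors (1,1,1,1,1,1,1,1).

Boundary ∂_2: C_2 → C_1 maps a triangle to the signed sum of its edges. For instance
  ∂[v_2,v_3,v_4] = [v_3,v_4] − [v_2,v_4] + [v_2,v_3],
  ∂[v_3,v_4,v_6] = [v_4,v_6] − [v_3,v_6] + [v_3,v_4].
The 27×18 boundary matrix has rank 18 and Smith normal form diag(1,1,1,1,1,1,1,1,1,1,1,1,1,1,1,1,1,2).

From H_k ≅ ker(∂_k) / im(∂_{k+1}) we obtain:

  H_2: rank ker ∂_2 − rank ∂_3 = (18 − 18) − 0 = 0, and there is no ∂_3, so H_2 ≅ 0.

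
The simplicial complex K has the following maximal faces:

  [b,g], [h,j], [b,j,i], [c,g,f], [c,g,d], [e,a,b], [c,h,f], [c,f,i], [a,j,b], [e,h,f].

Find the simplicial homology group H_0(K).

Fix the vertex order a < b < c < d < e < f < g < h < i < j and write every simplex with vertices in increasing order. Then dim K = 2 and the simplices of K are:

  0-simplices (10): a, b, c, d, e, f, g, h, i, j
  1-simplices (20): ab, ae, aj, be, bg, bi, bj, cd, cf, cg, ch, ci, dg, ef, eh, fg, fh, fi, hj, ij
  2-simplices (8): abe, abj, bij, cdg, cfg, cfh, cfi, efh

so the chain groups are C_0 ≅ Z^10, C_1 ≅ Z^20, C_2 ≅ Z^8.

Boundary ∂_1: C_1 → C_0 sends each edge [p,q] (with p < q) to q − p.
This gives a 10×20 integer matrix of rank 9; reducing to Smith normal form yields diagonal entries (1,1,1,1,1,1,1,1,1).

The boundary map ∂_2: C_2 → C_1 acts by ∂[p,q,r] = [q,r] − [p,r] + [p,q]. For instance
  ∂abe = be − ae + ab,
  ∂cfh = fh − ch + cf.
The 20×8 boundary matrix has rank 8 and Smith normal form diag(1,1,1,1,1,1,1,1).

Computing H_k = (kernel of ∂_k) / (image of ∂_{k+1}):

  H_0: rank C_0 − rank ∂_1 = 10 − 9 = 1, and the invariant factors of ∂_1 are all 1, so H_0 ≅ Z.

H_0 ≅ Z.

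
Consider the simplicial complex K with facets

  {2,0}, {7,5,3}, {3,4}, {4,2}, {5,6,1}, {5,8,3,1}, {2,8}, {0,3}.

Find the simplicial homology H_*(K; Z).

K has 9 vertices, 15 edges, 6 triangles, 1 3-simplex.
rank ∂_0 = 0, rank ∂_1 = 8 ⇒ b_0 = 9 − 0 − 8 = 1; all invariant factors of ∂_1 are 1 so no torsion. So H_0 ≅ Z.
rank ∂_1 = 8, rank ∂_2 = 5 ⇒ b_1 = 15 − 8 − 5 = 2; all invariant factors of ∂_2 are 1 so no torsion. So H_1 ≅ Z^2.
rank ∂_2 = 5, rank ∂_3 = 1 ⇒ b_2 = 6 − 5 − 1 = 0; all invariant factors of ∂_3 are 1 so no torsion. So H_2 ≅ 0.
rank ∂_3 = 1, rank ∂_4 = 0 ⇒ b_3 = 1 − 1 − 0 = 0. So H_3 ≅ 0.

H_0 = Z,  H_1 = Z^2,  H_2 = 0,  H_3 = 0.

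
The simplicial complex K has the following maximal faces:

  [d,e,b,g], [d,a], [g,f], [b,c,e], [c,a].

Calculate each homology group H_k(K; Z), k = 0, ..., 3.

H_0 = Z,  H_1 = Z,  H_2 = 0,  H_3 = 0.

Take the total order a < b < c < d < e < f < g on the vertex set. Then K (dimension 3) consists of the simplices:

  0-simplices (7): a, b, c, d, e, f, g
  1-simplices (11): ac, ad, bc, bd, be, bg, ce, de, dg, eg, fg
  2-simplices (5): bce, bde, bdg, beg, deg
  3-simplices (1): bdeg

Hence C_0 ≅ Z^7, C_1 ≅ Z^11, C_2 ≅ Z^5, C_3 ≅ Z^1.

The boundary map ∂_1: C_1 → C_0 sends each edge [p,q] (with p < q) to q − p. For instance
  ∂ad = d − a.
As a 7×11 matrix over Z this has rank 6, with invariant factors (1,1,1,1,1,1).

The boundary map ∂_2: C_2 → C_1 acts by ∂[p,q,r] = [q,r] − [p,r] + [p,q]. For instance
  ∂beg = eg − bg + be,
  ∂deg = eg − dg + de.
This gives a 11×5 integer matrix of rank 4; reducing to Smith normal form yields diagonal entries (1,1,1,1).

Boundary ∂_3: C_3 → C_2 sends each 3-simplex σ to the alternating sum Σ_i (−1)^i (σ with its i-th vertex removed). For instance
  ∂bdeg = deg − beg + bdg − bde.
As a 5×1 matrix over Z this has rank 1, with invariant factors (1).

From H_k ≅ ker(∂_k) / im(∂_{k+1}) we obtain:

  H_0: rank C_0 − rank ∂_1 = 7 − 6 = 1, and the invariant factors of ∂_1 are all 1, so H_0 ≅ Z.
  H_1: rank ker ∂_1 − rank ∂_2 = (11 − 6) − 4 = 1, and the invariant factors of ∂_2 are all 1, so H_1 ≅ Z.
  H_2: rank ker ∂_2 − rank ∂_3 = (5 − 4) − 1 = 0, and the invariant factors of ∂_3 are all 1, so H_2 ≅ 0.
  H_3: rank ker ∂_3 − rank ∂_4 = (1 − 1) − 0 = 0, and there is no ∂_4, so H_3 ≅ 0.

As a check, the Euler characteristic is 7 − 11 + 5 − 1 = 0, which agrees with 1 − 1 + 0 − 0 = 0.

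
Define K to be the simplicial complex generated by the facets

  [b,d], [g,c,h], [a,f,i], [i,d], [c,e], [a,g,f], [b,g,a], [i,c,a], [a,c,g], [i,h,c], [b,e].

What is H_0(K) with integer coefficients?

Fix the vertex order a < b < c < d < e < f < g < h < i and write every simplex with vertices in increasing order. Then dim K = 2 and the simplices of K are:

  0-simplices (9): a, b, c, d, e, f, g, h, i
  1-simplices (17): ab, ac, af, ag, ai, bd, be, bg, ce, cg, ch, ci, di, fg, fi, gh, hi
  2-simplices (7): abg, acg, aci, afg, afi, cgh, chi

Hence C_0 ≅ Z^9, C_1 ≅ Z^17, C_2 ≅ Z^7.

∂_1: C_1 → C_0 maps an edge to its endpoints' difference, ∂[p,q] = q − p.
The 9×17 boundary matrix has rank 8 and Smith normal form diag(1,1,1,1,1,1,1,1).

Boundary ∂_2: C_2 → C_1 maps a triangle to the signed sum of its edges. For instance
  ∂chi = hi − ci + ch,
  ∂afg = fg − ag + af.
The resulting 17×7 matrix has rank 7, and its Smith normal form has invariant factors (1,1,1,1,1,1,1).

From H_k ≅ ker(∂_k) / im(∂_{k+1}) we obtain:

  H_0: rank C_0 − rank ∂_1 = 9 − 8 = 1, and the invariant factors of ∂_1 are all 1, so H_0 = Z.

H_0 = Z.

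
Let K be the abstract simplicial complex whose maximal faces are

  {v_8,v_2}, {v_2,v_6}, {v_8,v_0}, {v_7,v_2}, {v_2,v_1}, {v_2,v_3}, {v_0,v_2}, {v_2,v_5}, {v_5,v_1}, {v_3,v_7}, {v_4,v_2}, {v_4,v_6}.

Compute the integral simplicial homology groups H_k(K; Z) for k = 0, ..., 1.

K has 9 vertices, 12 edges.
rank ∂_0 = 0, rank ∂_1 = 8 ⇒ b_0 = 9 − 0 − 8 = 1; all invariant factors of ∂_1 are 1 so no torsion. So H_0 ≅ Z.
rank ∂_1 = 8, rank ∂_2 = 0 ⇒ b_1 = 12 − 8 − 0 = 4. So H_1 ≅ Z^4.

H_0 ≅ Z,  H_1 ≅ Z^4.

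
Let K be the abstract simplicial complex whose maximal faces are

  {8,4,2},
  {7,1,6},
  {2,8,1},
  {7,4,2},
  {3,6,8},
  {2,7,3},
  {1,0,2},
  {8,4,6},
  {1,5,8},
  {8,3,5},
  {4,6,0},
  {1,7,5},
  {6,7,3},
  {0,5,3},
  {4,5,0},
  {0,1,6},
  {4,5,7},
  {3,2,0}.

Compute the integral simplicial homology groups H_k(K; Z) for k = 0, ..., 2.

Order the vertices as 0 < 1 < 2 < 3 < 4 < 5 < 6 < 7 < 8. Listing each simplex with vertices in this order, K has dimension 2 with simplices:

  0-simplices (9): [0], [1], [2], [3], [4], [5], [6], [7], [8]
  1-simplices (27): (27 of them)
  2-simplices (18): [0,1,2], [0,1,6], [0,2,3], [0,3,5], [0,4,5], [0,4,6], [1,2,8], [1,5,7], [1,5,8], [1,6,7], [2,3,7], [2,4,7], [2,4,8], [3,5,8], [3,6,7], [3,6,8], [4,5,7], [4,6,8]

so the chain groups are C_0 ≅ Z^9, C_1 ≅ Z^27, C_2 ≅ Z^18.

∂_1: C_1 → C_0 sends each edge [p,q] (with p < q) to q − p. For instance
  ∂[1,7] = [7] − [1].
As a 9×27 matrix over Z this has rank 8, with invariant factors (1,1,1,1,1,1,1,1).

Boundary ∂_2: C_2 → C_1 acts by ∂[p,q,r] = [q,r] − [p,r] + [p,q]. For instance
  ∂[3,6,8] = [6,8] − [3,8] + [3,6],
  ∂[1,5,8] = [5,8] − [1,8] + [1,5].
As a 27×18 matrix over Z this has rank 17, with invariant factors (1,1,1,1,1,1,1,1,1,1,1,1,1,1,1,1,1).

Reading off H_k = ker ∂_k / im ∂_{k+1}:

  H_0: rank C_0 − rank ∂_1 = 9 − 8 = 1, and the invariant factors of ∂_1 are all 1, so H_0 ≅ Z.
  H_1: rank ker ∂_1 − rank ∂_2 = (27 − 8) − 17 = 2, and the invariant factors of ∂_2 are all 1, so H_1 ≅ Z^2.
  H_2: rank ker ∂_2 − rank ∂_3 = (18 − 17) − 0 = 1, and there is no ∂_3, so H_2 ≅ Z.

H_0 ≅ Z,  H_1 ≅ Z^2,  H_2 ≅ Z.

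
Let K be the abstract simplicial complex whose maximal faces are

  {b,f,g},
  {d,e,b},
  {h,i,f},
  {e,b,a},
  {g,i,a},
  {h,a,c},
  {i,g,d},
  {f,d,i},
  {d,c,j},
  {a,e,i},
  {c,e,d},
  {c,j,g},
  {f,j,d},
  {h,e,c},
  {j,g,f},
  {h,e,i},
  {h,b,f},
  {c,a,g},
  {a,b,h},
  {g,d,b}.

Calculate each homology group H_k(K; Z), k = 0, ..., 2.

Fix the vertex order a < b < c < d < e < f < g < h < i < j and write every simplex with vertices in increasing order. Then dim K = 2 and the simplices of K are:

  0-simplices (10): a, b, c, d, e, f, g, h, i, j
  1-simplices (30): ab, ac, ae, ag, ah, ai, bd, be, bf, bg, bh, cd, ce, cg, ch, cj, de, df, dg, di, dj, eh, ei, fg, fh, fi, fj, gi, gj, hi
  2-simplices (20): abe, abh, acg, ach, aei, agi, bde, bdg, bfg, bfh, cde, cdj, ceh, cgj, dfi, dfj, dgi, ehi, fgj, fhi

giving chain groups C_0 ≅ Z^10, C_1 ≅ Z^30, C_2 ≅ Z^20.

The boundary map ∂_1: C_1 → C_0 is given by ∂[p,q] = [q] − [p].
This gives a 10×30 integer matrix of rank 9; reducing to Smith normal form yields diagonal entries (1,1,1,1,1,1,1,1,1).

The boundary map ∂_2: C_2 → C_1 maps a triangle to the signed sum of its edges. For instance
  ∂acg = cg − ag + ac,
  ∂bfh = fh − bh + bf.
As a 30×20 matrix over Z this has rank 20, with invariant factors (1,1,1,1,1,1,1,1,1,1,1,1,1,1,1,1,1,1,1,2).

Reading off H_k = ker ∂_k / im ∂_{k+1}:

  H_0: rank C_0 − rank ∂_1 = 10 − 9 = 1, and the invariant factors of ∂_1 are all 1, so H_0 = Z.
  H_1: rank ker ∂_1 − rank ∂_2 = (30 − 9) − 20 = 1, and ∂_2 has invariant factor 2 > 1, so H_1 = Z ⊕ Z/2.
  H_2: rank ker ∂_2 − rank ∂_3 = (20 − 20) − 0 = 0, and there is no ∂_3, so H_2 = 0.

(K is a triangulation of the Klein bottle.)

H_0 ≅ Z,  H_1 ≅ Z ⊕ Z/2,  H_2 = 0.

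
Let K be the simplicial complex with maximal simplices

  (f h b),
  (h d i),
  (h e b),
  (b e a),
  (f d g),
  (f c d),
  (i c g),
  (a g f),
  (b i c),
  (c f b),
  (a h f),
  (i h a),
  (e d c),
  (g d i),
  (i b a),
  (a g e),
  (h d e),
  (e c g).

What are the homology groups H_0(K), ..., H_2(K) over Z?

H_0 ≅ Z,  H_1 ≅ Z ⊕ Z/2Z,  H_2 = 0.

K has 9 vertices, 27 edges, 18 triangles.
rank ∂_0 = 0, rank ∂_1 = 8 ⇒ b_0 = 9 − 0 − 8 = 1; all invariant factors of ∂_1 are 1 so no torsion. So H_0 = Z.
rank ∂_1 = 8, rank ∂_2 = 18 ⇒ b_1 = 27 − 8 − 18 = 1; ∂_2 has invariant factor(s) [2] giving torsion. So H_1 = Z ⊕ Z/2Z.
rank ∂_2 = 18, rank ∂_3 = 0 ⇒ b_2 = 18 − 18 − 0 = 0. So H_2 = 0.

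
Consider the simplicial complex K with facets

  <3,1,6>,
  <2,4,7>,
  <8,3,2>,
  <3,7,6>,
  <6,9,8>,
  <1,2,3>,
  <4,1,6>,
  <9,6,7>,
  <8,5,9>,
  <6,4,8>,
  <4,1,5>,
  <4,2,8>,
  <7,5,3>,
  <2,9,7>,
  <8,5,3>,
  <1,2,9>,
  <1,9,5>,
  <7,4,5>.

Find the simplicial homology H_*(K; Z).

We work with the vertex ordering 1 < 2 < 3 < 4 < 5 < 6 < 7 < 8 < 9. The simplices of K, each written with vertices in increasing order, are:

  0-simplices (9): [1], [2], [3], [4], [5], [6], [7], [8], [9]
  1-simplices (27): (27 of them)
  2-simplices (18): [1,2,3], [1,2,9], [1,3,6], [1,4,5], [1,4,6], [1,5,9], [2,3,8], [2,4,7], [2,4,8], [2,7,9], [3,5,7], [3,5,8], [3,6,7], [4,5,7], [4,6,8], [5,8,9], [6,7,9], [6,8,9]

giving chain groups C_0 ≅ Z^9, C_1 ≅ Z^27, C_2 ≅ Z^18.

The boundary map ∂_1: C_1 → C_0 is given by ∂[p,q] = [q] − [p].
This gives a 9×27 integer matrix of rank 8; reducing to Smith normal form yields diagonal entries (1,1,1,1,1,1,1,1).

The boundary map ∂_2: C_2 → C_1 maps a triangle to the signed sum of its edges. For instance
  ∂[1,5,9] = [5,9] − [1,9] + [1,5],
  ∂[1,3,6] = [3,6] − [1,6] + [1,3].
The 27×18 boundary matrix has rank 17 and Smith normal form diag(1,1,1,1,1,1,1,1,1,1,1,1,1,1,1,1,1).

From H_k ≅ ker(∂_k) / im(∂_{k+1}) we obtain:

  H_0: rank C_0 − rank ∂_1 = 9 − 8 = 1, and the invariant factors of ∂_1 are all 1, so H_0 ≅ Z.
  H_1: rank ker ∂_1 − rank ∂_2 = (27 − 8) − 17 = 2, and the invariant factors of ∂_2 are all 1, so H_1 ≅ Z^2.
  H_2: rank ker ∂_2 − rank ∂_3 = (18 − 17) − 0 = 1, and there is no ∂_3, so H_2 ≅ Z.

(K is a triangulation of the torus T^2.)

H_0 = Z,  H_1 = Z^2,  H_2 = Z.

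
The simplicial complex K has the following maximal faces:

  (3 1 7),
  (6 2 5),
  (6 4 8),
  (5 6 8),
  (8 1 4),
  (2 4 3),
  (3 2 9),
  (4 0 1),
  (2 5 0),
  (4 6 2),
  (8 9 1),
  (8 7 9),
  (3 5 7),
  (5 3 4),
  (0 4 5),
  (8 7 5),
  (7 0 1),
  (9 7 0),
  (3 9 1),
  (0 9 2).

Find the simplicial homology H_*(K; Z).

Fix the vertex order 0 < 1 < 2 < 3 < 4 < 5 < 6 < 7 < 8 < 9 and write every simplex with vertices in increasing order. Then dim K = 2 and the simplices of K are:

  0-simplices (10): [0], [1], [2], [3], [4], [5], [6], [7], [8], [9]
  1-simplices (30): (30 of them)
  2-simplices (20): (20 of them)

Hence C_0 ≅ Z^10, C_1 ≅ Z^30, C_2 ≅ Z^20.

The boundary map ∂_1: C_1 → C_0 sends each edge [p,q] (with p < q) to q − p. For instance
  ∂[5,7] = [7] − [5].
This gives a 10×30 integer matrix of rank 9; reducing to Smith normal form yields diagonal entries (1,1,1,1,1,1,1,1,1).

∂_2: C_2 → C_1 sends each 2-simplex [p,q,r] to [q,r] − [p,r] + [p,q]. For instance
  ∂[0,1,7] = [1,7] − [0,7] + [0,1],
  ∂[2,5,6] = [5,6] − [2,6] + [2,5].
The 30×20 boundary matrix has rank 20 and Smith normal form diag(1,1,1,1,1,1,1,1,1,1,1,1,1,1,1,1,1,1,1,2).

From H_k ≅ ker(∂_k) / im(∂_{k+1}) we obtain:

  H_0: rank C_0 − rank ∂_1 = 10 − 9 = 1, and the invariant factors of ∂_1 are all 1, so H_0 = Z.
  H_1: rank ker ∂_1 − rank ∂_2 = (30 − 9) − 20 = 1, and ∂_2 has invariant factor 2 > 1, so H_1 = Z ⊕ Z/2.
  H_2: rank ker ∂_2 − rank ∂_3 = (20 − 20) − 0 = 0, and there is no ∂_3, so H_2 = 0.

H_0 ≅ Z,  H_1 ≅ Z ⊕ Z/2,  H_2 = 0.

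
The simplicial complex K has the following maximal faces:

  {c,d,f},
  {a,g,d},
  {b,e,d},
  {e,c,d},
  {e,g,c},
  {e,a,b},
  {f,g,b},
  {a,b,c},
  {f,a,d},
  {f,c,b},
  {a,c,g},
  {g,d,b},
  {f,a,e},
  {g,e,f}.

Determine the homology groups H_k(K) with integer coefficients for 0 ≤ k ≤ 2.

We work with the vertex ordering a < b < c < d < e < f < g. The simplices of K, each written with vertices in increasing order, are:

  0-simplices (7): a, b, c, d, e, f, g
  1-simplices (21): ab, ac, ad, ae, af, ag, bc, bd, be, bf, bg, cd, ce, cf, cg, de, df, dg, ef, eg, fg
  2-simplices (14): abc, abe, acg, adf, adg, aef, bcf, bde, bdg, bfg, cde, cdf, ceg, efg

Hence C_0 ≅ Z^7, C_1 ≅ Z^21, C_2 ≅ Z^14.

The boundary map ∂_1: C_1 → C_0 is given by ∂[p,q] = [q] − [p]. For instance
  ∂bd = d − b.
The 7×21 boundary matrix has rank 6 and Smith normal form diag(1,1,1,1,1,1).

∂_2: C_2 → C_1 sends each 2-simplex [p,q,r] to [q,r] − [p,r] + [p,q]. For instance
  ∂ceg = eg − cg + ce,
  ∂abc = bc − ac + ab.
As a 21×14 matrix over Z this has rank 13, with invariant factors (1,1,1,1,1,1,1,1,1,1,1,1,1).

Computing H_k = (kernel of ∂_k) / (image of ∂_{k+1}):

  H_0: rank C_0 − rank ∂_1 = 7 − 6 = 1, and the invariant factors of ∂_1 are all 1, so H_0 ≅ Z.
  H_1: rank ker ∂_1 − rank ∂_2 = (21 − 6) − 13 = 2, and the invariant factors of ∂_2 are all 1, so H_1 ≅ Z^2.
  H_2: rank ker ∂_2 − rank ∂_3 = (14 − 13) − 0 = 1, and there is no ∂_3, so H_2 ≅ Z.

H_0 = Z,  H_1 = Z^2,  H_2 = Z.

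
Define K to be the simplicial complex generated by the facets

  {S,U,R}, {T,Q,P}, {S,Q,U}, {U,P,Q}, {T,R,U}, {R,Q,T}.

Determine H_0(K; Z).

H_0 = Z.

Take the total order P < Q < R < S < T < U on the vertex set. Then K (dimension 2) consists of the simplices:

  0-simplices (6): P, Q, R, S, T, U
  1-simplices (12): PQ, PT, PU, QR, QS, QT, QU, RS, RT, RU, SU, TU
  2-simplices (6): PQT, PQU, QRT, QSU, RSU, RTU

so the chain groups are C_0 ≅ Z^6, C_1 ≅ Z^12, C_2 ≅ Z^6.

The boundary map ∂_1: C_1 → C_0 is given by ∂[p,q] = [q] − [p]. For instance
  ∂RS = S − R.
This gives a 6×12 integer matrix of rank 5; reducing to Smith normal form yields diagonal entries (1,1,1,1,1).

∂_2: C_2 → C_1 acts by ∂[p,q,r] = [q,r] − [p,r] + [p,q]. For instance
  ∂QSU = SU − QU + QS,
  ∂PQU = QU − PU + PQ.
This gives a 12×6 integer matrix of rank 6; reducing to Smith normal form yields diagonal entries (1,1,1,1,1,1).

From H_k ≅ ker(∂_k) / im(∂_{k+1}) we obtain:

  H_0: rank C_0 − rank ∂_1 = 6 − 5 = 1, and the invariant factors of ∂_1 are all 1, so H_0 ≅ Z.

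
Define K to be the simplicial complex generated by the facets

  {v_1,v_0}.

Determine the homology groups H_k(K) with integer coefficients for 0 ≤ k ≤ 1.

H_0 = Z,  H_1 = 0.

Order the vertices as v_0 < v_1. Listing each simplex with vertices in this order, K has dimension 1 with simplices:

  0-simplices (2): [v_0], [v_1]
  1-simplices (1): [v_0,v_1]

so the chain groups are C_0 ≅ Z^2, C_1 ≅ Z^1.

∂_1: C_1 → C_0 sends each edge [p,q] (with p < q) to q − p. For instance
  ∂[v_0,v_1] = [v_1] − [v_0].
The 2×1 boundary matrix has rank 1 and Smith normal form diag(1).

From H_k ≅ ker(∂_k) / im(∂_{k+1}) we obtain:

  H_0: rank C_0 − rank ∂_1 = 2 − 1 = 1, and the invariant factors of ∂_1 are all 1, so H_0 = Z.
  H_1: rank ker ∂_1 − rank ∂_2 = (1 − 1) − 0 = 0, and there is no ∂_2, so H_1 = 0.

As a check, the Euler characteristic is 2 − 1 = 1, which agrees with 1 − 0 = 1.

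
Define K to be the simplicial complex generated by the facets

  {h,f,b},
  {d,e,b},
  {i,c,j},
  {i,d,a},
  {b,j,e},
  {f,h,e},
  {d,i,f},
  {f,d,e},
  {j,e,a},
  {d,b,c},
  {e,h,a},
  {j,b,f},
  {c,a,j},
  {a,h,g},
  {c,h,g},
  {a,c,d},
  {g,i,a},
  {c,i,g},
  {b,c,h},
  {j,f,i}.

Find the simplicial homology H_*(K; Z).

H_0 ≅ Z,  H_1 ≅ Z × Z/2,  H_2 = 0.

Order the vertices as a < b < c < d < e < f < g < h < i < j. Listing each simplex with vertices in this order, K has dimension 2 with simplices:

  0-simplices (10): a, b, c, d, e, f, g, h, i, j
  1-simplices (30): ac, ad, ae, ag, ah, ai, aj, bc, bd, be, bf, bh, bj, cd, cg, ch, ci, cj, de, df, di, ef, eh, ej, fh, fi, fj, gh, gi, ij
  2-simplices (20): acd, acj, adi, aeh, aej, agh, agi, bcd, bch, bde, bej, bfh, bfj, cgh, cgi, cij, def, dfi, efh, fij

so the chain groups are C_0 ≅ Z^10, C_1 ≅ Z^30, C_2 ≅ Z^20.

Boundary ∂_1: C_1 → C_0 sends each edge [p,q] (with p < q) to q − p. For instance
  ∂gi = i − g.
As a 10×30 matrix over Z this has rank 9, with invariant factors (1,1,1,1,1,1,1,1,1).

Boundary ∂_2: C_2 → C_1 sends each 2-simplex [p,q,r] to [q,r] − [p,r] + [p,q]. For instance
  ∂bde = de − be + bd,
  ∂aej = ej − aj + ae.
This gives a 30×20 integer matrix of rank 20; reducing to Smith normal form yields diagonal entries (1,1,1,1,1,1,1,1,1,1,1,1,1,1,1,1,1,1,1,2).

Computing H_k = (kernel of ∂_k) / (image of ∂_{k+1}):

  H_0: rank C_0 − rank ∂_1 = 10 − 9 = 1, and the invariant factors of ∂_1 are all 1, so H_0 = Z.
  H_1: rank ker ∂_1 − rank ∂_2 = (30 − 9) − 20 = 1, and ∂_2 has invariant factor 2 > 1, so H_1 = Z × Z/2.
  H_2: rank ker ∂_2 − rank ∂_3 = (20 − 20) − 0 = 0, and there is no ∂_3, so H_2 = 0.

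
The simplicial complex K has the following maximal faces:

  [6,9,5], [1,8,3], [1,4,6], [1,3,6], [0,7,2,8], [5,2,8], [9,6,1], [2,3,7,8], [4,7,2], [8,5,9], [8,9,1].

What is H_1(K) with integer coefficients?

H_1 = Z.

We work with the vertex ordering 0 < 1 < 2 < 3 < 4 < 5 < 6 < 7 < 8 < 9. The simplices of K, each written with vertices in increasing order, are:

  0-simplices (10): [0], [1], [2], [3], [4], [5], [6], [7], [8], [9]
  1-simplices (24): (24 of them)
  2-simplices (16): [0,2,7], [0,2,8], [0,7,8], [1,3,6], [1,3,8], [1,4,6], [1,6,9], [1,8,9], [2,3,7], [2,3,8], [2,4,7], [2,5,8], [2,7,8], [3,7,8], [5,6,9], [5,8,9]
  3-simplices (2): [0,2,7,8], [2,3,7,8]

giving chain groups C_0 ≅ Z^10, C_1 ≅ Z^24, C_2 ≅ Z^16, C_3 ≅ Z^2.

∂_1: C_1 → C_0 is given by ∂[p,q] = [q] − [p].
This gives a 10×24 integer matrix of rank 9; reducing to Smith normal form yields diagonal entries (1,1,1,1,1,1,1,1,1).

∂_2: C_2 → C_1 maps a triangle to the signed sum of its edges. For instance
  ∂[1,6,9] = [6,9] − [1,9] + [1,6],
  ∂[2,3,7] = [3,7] − [2,7] + [2,3].
The resulting 24×16 matrix has rank 14, and its Smith normal form has invariant factors (1,1,1,1,1,1,1,1,1,1,1,1,1,1).

Boundary ∂_3: C_3 → C_2 sends each 3-simplex σ to the alternating sum Σ_i (−1)^i (σ with its i-th vertex removed). For instance
  ∂[2,3,7,8] = [3,7,8] − [2,7,8] + [2,3,8] − [2,3,7],
  ∂[0,2,7,8] = [2,7,8] − [0,7,8] + [0,2,8] − [0,2,7].
The 16×2 boundary matrix has rank 2 and Smith normal form diag(1,1).

Reading off H_k = ker ∂_k / im ∂_{k+1}:

  H_1: rank ker ∂_1 − rank ∂_2 = (24 − 9) − 14 = 1, and the invariant factors of ∂_2 are all 1, so H_1 = Z.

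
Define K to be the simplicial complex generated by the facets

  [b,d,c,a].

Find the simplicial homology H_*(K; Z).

H_0 = Z,  H_1 = 0,  H_2 = 0,  H_3 = 0.

K has 4 vertices, 6 edges, 4 triangles, 1 3-simplex.
rank ∂_0 = 0, rank ∂_1 = 3 ⇒ b_0 = 4 − 0 − 3 = 1; all invariant factors of ∂_1 are 1 so no torsion. So H_0 = Z.
rank ∂_1 = 3, rank ∂_2 = 3 ⇒ b_1 = 6 − 3 − 3 = 0; all invariant factors of ∂_2 are 1 so no torsion. So H_1 = 0.
rank ∂_2 = 3, rank ∂_3 = 1 ⇒ b_2 = 4 − 3 − 1 = 0; all invariant factors of ∂_3 are 1 so no torsion. So H_2 = 0.
rank ∂_3 = 1, rank ∂_4 = 0 ⇒ b_3 = 1 − 1 − 0 = 0. So H_3 = 0.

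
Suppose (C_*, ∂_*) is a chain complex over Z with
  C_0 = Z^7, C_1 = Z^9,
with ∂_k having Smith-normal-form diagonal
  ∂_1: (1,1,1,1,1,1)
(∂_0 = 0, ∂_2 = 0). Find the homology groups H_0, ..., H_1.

H_0: b_0 = 7 − 0 − 6 = 1; torsion from ∂_1 factors > 1: none. So H_0 ≅ Z.
H_1: b_1 = 9 − 6 − 0 = 3; torsion from ∂_2 factors > 1: none. So H_1 ≅ Z^3.

H_0 ≅ Z,  H_1 ≅ Z^3.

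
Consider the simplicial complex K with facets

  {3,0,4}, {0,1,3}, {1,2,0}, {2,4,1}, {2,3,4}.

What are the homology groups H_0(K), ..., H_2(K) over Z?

We work with the vertex ordering 0 < 1 < 2 < 3 < 4. The simplices of K, each written with vertices in increasing order, are:

  0-simplices (5): [0], [1], [2], [3], [4]
  1-simplices (10): [0,1], [0,2], [0,3], [0,4], [1,2], [1,3], [1,4], [2,3], [2,4], [3,4]
  2-simplices (5): [0,1,2], [0,1,3], [0,3,4], [1,2,4], [2,3,4]

Hence C_0 ≅ Z^5, C_1 ≅ Z^10, C_2 ≅ Z^5.

Boundary ∂_1: C_1 → C_0 sends each edge [p,q] (with p < q) to q − p.
The 5×10 boundary matrix has rank 4 and Smith normal form diag(1,1,1,1).

∂_2: C_2 → C_1 sends each 2-simplex [p,q,r] to [q,r] − [p,r] + [p,q]. For instance
  ∂[2,3,4] = [3,4] − [2,4] + [2,3],
  ∂[0,1,3] = [1,3] − [0,3] + [0,1].
This gives a 10×5 integer matrix of rank 5; reducing to Smith normal form yields diagonal entries (1,1,1,1,1).

Reading off H_k = ker ∂_k / im ∂_{k+1}:

  H_0: rank C_0 − rank ∂_1 = 5 − 4 = 1, and the invariant factors of ∂_1 are all 1, so H_0 = Z.
  H_1: rank ker ∂_1 − rank ∂_2 = (10 − 4) − 5 = 1, and the invariant factors of ∂_2 are all 1, so H_1 = Z.
  H_2: rank ker ∂_2 − rank ∂_3 = (5 − 5) − 0 = 0, and there is no ∂_3, so H_2 = 0.

As a check, the Euler characteristic is 5 − 10 + 5 = 0, which agrees with 1 − 1 + 0 = 0.

H_0 = Z,  H_1 = Z,  H_2 = 0.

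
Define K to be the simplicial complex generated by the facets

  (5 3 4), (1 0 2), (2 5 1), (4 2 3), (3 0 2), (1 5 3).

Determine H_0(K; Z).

H_0 ≅ Z.

Order the vertices as 0 < 1 < 2 < 3 < 4 < 5. Listing each simplex with vertices in this order, K has dimension 2 with simplices:

  0-simplices (6): [0], [1], [2], [3], [4], [5]
  1-simplices (12): [0,1], [0,2], [0,3], [1,2], [1,3], [1,5], [2,3], [2,4], [2,5], [3,4], [3,5], [4,5]
  2-simplices (6): [0,1,2], [0,2,3], [1,2,5], [1,3,5], [2,3,4], [3,4,5]

giving chain groups C_0 ≅ Z^6, C_1 ≅ Z^12, C_2 ≅ Z^6.

Boundary ∂_1: C_1 → C_0 sends each edge [p,q] (with p < q) to q − p.
As a 6×12 matrix over Z this has rank 5, with invariant factors (1,1,1,1,1).

The boundary map ∂_2: C_2 → C_1 maps a triangle to the signed sum of its edges. For instance
  ∂[3,4,5] = [4,5] − [3,5] + [3,4],
  ∂[2,3,4] = [3,4] − [2,4] + [2,3].
This gives a 12×6 integer matrix of rank 6; reducing to Smith normal form yields diagonal entries (1,1,1,1,1,1).

Computing H_k = (kernel of ∂_k) / (image of ∂_{k+1}):

  H_0: rank C_0 − rank ∂_1 = 6 − 5 = 1, and the invariant factors of ∂_1 are all 1, so H_0 ≅ Z.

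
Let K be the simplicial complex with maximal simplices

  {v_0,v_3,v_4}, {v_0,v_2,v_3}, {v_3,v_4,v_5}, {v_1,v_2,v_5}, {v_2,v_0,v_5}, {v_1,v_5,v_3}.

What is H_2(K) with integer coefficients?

H_2 = 0.

We work with the vertex ordering v_0 < v_1 < v_2 < v_3 < v_4 < v_5. The simplices of K, each written with vertices in increasing order, are:

  0-simplices (6): [v_0], [v_1], [v_2], [v_3], [v_4], [v_5]
  1-simplices (12): [v_0,v_2], [v_0,v_3], [v_0,v_4], [v_0,v_5], [v_1,v_2], [v_1,v_3], [v_1,v_5], [v_2,v_3], [v_2,v_5], [v_3,v_4], [v_3,v_5], [v_4,v_5]
  2-simplices (6): [v_0,v_2,v_3], [v_0,v_2,v_5], [v_0,v_3,v_4], [v_1,v_2,v_5], [v_1,v_3,v_5], [v_3,v_4,v_5]

Hence C_0 ≅ Z^6, C_1 ≅ Z^12, C_2 ≅ Z^6.

∂_1: C_1 → C_0 sends each edge [p,q] (with p < q) to q − p.
The 6×12 boundary matrix has rank 5 and Smith normal form diag(1,1,1,1,1).

The boundary map ∂_2: C_2 → C_1 maps a triangle to the signed sum of its edges. For instance
  ∂[v_1,v_2,v_5] = [v_2,v_5] − [v_1,v_5] + [v_1,v_2],
  ∂[v_3,v_4,v_5] = [v_4,v_5] − [v_3,v_5] + [v_3,v_4].
The 12×6 boundary matrix has rank 6 and Smith normal form diag(1,1,1,1,1,1).

Now H_k = ker ∂_k / im ∂_{k+1}, so:

  H_2: rank ker ∂_2 − rank ∂_3 = (6 − 6) − 0 = 0, and there is no ∂_3, so H_2 = 0.

(K is a triangulation of the cylinder S^1 x I.)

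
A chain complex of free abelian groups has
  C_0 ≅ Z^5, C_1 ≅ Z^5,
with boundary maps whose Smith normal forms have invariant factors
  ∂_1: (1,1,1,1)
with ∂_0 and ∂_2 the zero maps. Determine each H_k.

H_0 ≅ Z,  H_1 ≅ Z.

H_0: b_0 = 5 − 0 − 4 = 1; torsion from ∂_1 factors > 1: none. So H_0 ≅ Z.
H_1: b_1 = 5 − 4 − 0 = 1; torsion from ∂_2 factors > 1: none. So H_1 ≅ Z.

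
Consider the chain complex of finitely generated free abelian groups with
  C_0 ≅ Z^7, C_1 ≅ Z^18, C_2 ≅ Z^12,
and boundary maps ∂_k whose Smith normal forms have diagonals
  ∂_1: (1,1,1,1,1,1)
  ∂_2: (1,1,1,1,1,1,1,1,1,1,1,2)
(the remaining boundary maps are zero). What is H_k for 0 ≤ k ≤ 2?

H_0: b_0 = 7 − 0 − 6 = 1; torsion from ∂_1 factors > 1: none. So H_0 = Z.
H_1: b_1 = 18 − 6 − 12 = 0; torsion from ∂_2 factors > 1: [2]. So H_1 = Z/2.
H_2: b_2 = 12 − 12 − 0 = 0; torsion from ∂_3 factors > 1: none. So H_2 = 0.

H_0 = Z,  H_1 = Z/2,  H_2 = 0.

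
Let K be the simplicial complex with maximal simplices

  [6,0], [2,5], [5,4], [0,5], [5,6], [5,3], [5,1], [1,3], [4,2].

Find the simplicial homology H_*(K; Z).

H_0 = Z,  H_1 = Z^3.

Take the total order 0 < 1 < 2 < 3 < 4 < 5 < 6 on the vertex set. Then K (dimension 1) consists of the simplices:

  0-simplices (7): [0], [1], [2], [3], [4], [5], [6]
  1-simplices (9): [0,5], [0,6], [1,3], [1,5], [2,4], [2,5], [3,5], [4,5], [5,6]

Hence C_0 ≅ Z^7, C_1 ≅ Z^9.

Boundary ∂_1: C_1 → C_0 is given by ∂[p,q] = [q] − [p]. For instance
  ∂[2,5] = [5] − [2].
As a 7×9 matrix over Z this has rank 6, with invariant factors (1,1,1,1,1,1).

Now H_k = ker ∂_k / im ∂_{k+1}, so:

  H_0: rank C_0 − rank ∂_1 = 7 − 6 = 1, and the invariant factors of ∂_1 are all 1, so H_0 ≅ Z.
  H_1: rank ker ∂_1 − rank ∂_2 = (9 − 6) − 0 = 3, and there is no ∂_2, so H_1 ≅ Z^3.

(K is a triangulation of a wedge of 3 circles.)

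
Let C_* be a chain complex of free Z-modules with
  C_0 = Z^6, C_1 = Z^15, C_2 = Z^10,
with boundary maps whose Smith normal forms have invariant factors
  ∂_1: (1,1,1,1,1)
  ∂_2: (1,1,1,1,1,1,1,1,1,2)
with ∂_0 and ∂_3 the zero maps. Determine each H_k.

H_0: b_0 = 6 − 0 − 5 = 1; torsion from ∂_1 factors > 1: none. So H_0 = Z.
H_1: b_1 = 15 − 5 − 10 = 0; torsion from ∂_2 factors > 1: [2]. So H_1 = Z/2.
H_2: b_2 = 10 − 10 − 0 = 0; torsion from ∂_3 factors > 1: none. So H_2 = 0.

H_0 = Z,  H_1 = Z/2,  H_2 = 0.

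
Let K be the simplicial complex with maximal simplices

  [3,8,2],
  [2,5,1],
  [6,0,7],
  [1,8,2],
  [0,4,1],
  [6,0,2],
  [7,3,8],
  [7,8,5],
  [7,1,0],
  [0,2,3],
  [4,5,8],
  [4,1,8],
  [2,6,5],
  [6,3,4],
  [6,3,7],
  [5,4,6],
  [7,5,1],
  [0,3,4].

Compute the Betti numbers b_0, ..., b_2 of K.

Order the vertices as 0 < 1 < 2 < 3 < 4 < 5 < 6 < 7 < 8. Listing each simplex with vertices in this order, K has dimension 2 with simplices:

  0-simplices (9): [0], [1], [2], [3], [4], [5], [6], [7], [8]
  1-simplices (27): (27 of them)
  2-simplices (18): [0,1,4], [0,1,7], [0,2,3], [0,2,6], [0,3,4], [0,6,7], [1,2,5], [1,2,8], [1,4,8], [1,5,7], [2,3,8], [2,5,6], [3,4,6], [3,6,7], [3,7,8], [4,5,6], [4,5,8], [5,7,8]

Hence C_0 ≅ Z^9, C_1 ≅ Z^27, C_2 ≅ Z^18.

Boundary ∂_1: C_1 → C_0 maps an edge to its endpoints' difference, ∂[p,q] = q − p.
This gives a 9×27 integer matrix of rank 8; reducing to Smith normal form yields diagonal entries (1,1,1,1,1,1,1,1).

The boundary map ∂_2: C_2 → C_1 sends each 2-simplex [p,q,r] to [q,r] − [p,r] + [p,q]. For instance
  ∂[0,1,7] = [1,7] − [0,7] + [0,1],
  ∂[2,3,8] = [3,8] − [2,8] + [2,3].
The resulting 27×18 matrix has rank 18, and its Smith normal form has invariant factors (1,1,1,1,1,1,1,1,1,1,1,1,1,1,1,1,1,2).

Now H_k = ker ∂_k / im ∂_{k+1}, so:

  H_0: rank C_0 − rank ∂_1 = 9 − 8 = 1, and the invariant factors of ∂_1 are all 1, so H_0 = Z.
  H_1: rank ker ∂_1 − rank ∂_2 = (27 − 8) − 18 = 1, and ∂_2 has invariant factor 2 > 1, so H_1 = Z ⊕ Z/2.
  H_2: rank ker ∂_2 − rank ∂_3 = (18 − 18) − 0 = 0, and there is no ∂_3, so H_2 = 0.

Hence the Betti numbers are b_0 = 1, b_1 = 1, b_2 = 0.

b_0 = 1, b_1 = 1, b_2 = 0.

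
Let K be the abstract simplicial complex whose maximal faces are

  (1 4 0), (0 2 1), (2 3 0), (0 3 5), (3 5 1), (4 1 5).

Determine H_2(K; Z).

H_2 = 0.

Order the vertices as 0 < 1 < 2 < 3 < 4 < 5. Listing each simplex with vertices in this order, K has dimension 2 with simplices:

  0-simplices (6): [0], [1], [2], [3], [4], [5]
  1-simplices (12): [0,1], [0,2], [0,3], [0,4], [0,5], [1,2], [1,3], [1,4], [1,5], [2,3], [3,5], [4,5]
  2-simplices (6): [0,1,2], [0,1,4], [0,2,3], [0,3,5], [1,3,5], [1,4,5]

so the chain groups are C_0 ≅ Z^6, C_1 ≅ Z^12, C_2 ≅ Z^6.

The boundary map ∂_1: C_1 → C_0 sends each edge [p,q] (with p < q) to q − p. For instance
  ∂[1,5] = [5] − [1].
This gives a 6×12 integer matrix of rank 5; reducing to Smith normal form yields diagonal entries (1,1,1,1,1).

Boundary ∂_2: C_2 → C_1 maps a triangle to the signed sum of its edges. For instance
  ∂[0,3,5] = [3,5] − [0,5] + [0,3],
  ∂[0,1,4] = [1,4] − [0,4] + [0,1].
The 12×6 boundary matrix has rank 6 and Smith normal form diag(1,1,1,1,1,1).

Reading off H_k = ker ∂_k / im ∂_{k+1}:

  H_2: rank ker ∂_2 − rank ∂_3 = (6 − 6) − 0 = 0, and there is no ∂_3, so H_2 ≅ 0.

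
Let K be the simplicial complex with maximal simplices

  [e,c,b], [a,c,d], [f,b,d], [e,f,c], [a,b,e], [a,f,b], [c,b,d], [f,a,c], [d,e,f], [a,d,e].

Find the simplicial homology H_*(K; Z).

Take the total order a < b < c < d < e < f on the vertex set. Then K (dimension 2) consists of the simplices:

  0-simplices (6): a, b, c, d, e, f
  1-simplices (15): ab, ac, ad, ae, af, bc, bd, be, bf, cd, ce, cf, de, df, ef
  2-simplices (10): abe, abf, acd, acf, ade, bcd, bce, bdf, cef, def

so the chain groups are C_0 ≅ Z^6, C_1 ≅ Z^15, C_2 ≅ Z^10.

The boundary map ∂_1: C_1 → C_0 is given by ∂[p,q] = [q] − [p].
The 6×15 boundary matrix has rank 5 and Smith normal form diag(1,1,1,1,1).

Boundary ∂_2: C_2 → C_1 sends each 2-simplex [p,q,r] to [q,r] − [p,r] + [p,q]. For instance
  ∂bcd = cd − bd + bc,
  ∂abf = bf − af + ab.
The 15×10 boundary matrix has rank 10 and Smith normal form diag(1,1,1,1,1,1,1,1,1,2).

Now H_k = ker ∂_k / im ∂_{k+1}, so:

  H_0: rank C_0 − rank ∂_1 = 6 − 5 = 1, and the invariant factors of ∂_1 are all 1, so H_0 ≅ Z.
  H_1: rank ker ∂_1 − rank ∂_2 = (15 − 5) − 10 = 0, and ∂_2 has invariant factor 2 > 1, so H_1 ≅ Z/2Z.
  H_2: rank ker ∂_2 − rank ∂_3 = (10 − 10) − 0 = 0, and there is no ∂_3, so H_2 ≅ 0.

(K is a triangulation of the real projective plane RP^2.)

H_0 ≅ Z,  H_1 ≅ Z/2Z,  H_2 = 0.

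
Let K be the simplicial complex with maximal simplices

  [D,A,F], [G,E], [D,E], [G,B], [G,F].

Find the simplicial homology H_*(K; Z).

H_0 = Z,  H_1 = Z,  H_2 = 0.

We work with the vertex ordering A < B < D < E < F < G. The simplices of K, each written with vertices in increasing order, are:

  0-simplices (6): A, B, D, E, F, G
  1-simplices (7): AD, AF, BG, DE, DF, EG, FG
  2-simplices (1): ADF

giving chain groups C_0 ≅ Z^6, C_1 ≅ Z^7, C_2 ≅ Z^1.

The boundary map ∂_1: C_1 → C_0 is given by ∂[p,q] = [q] − [p]. For instance
  ∂BG = G − B.
The 6×7 boundary matrix has rank 5 and Smith normal form diag(1,1,1,1,1).

Boundary ∂_2: C_2 → C_1 acts by ∂[p,q,r] = [q,r] − [p,r] + [p,q]. For instance
  ∂ADF = DF − AF + AD.
The 7×1 boundary matrix has rank 1 and Smith normal form diag(1).

Now H_k = ker ∂_k / im ∂_{k+1}, so:

  H_0: rank C_0 − rank ∂_1 = 6 − 5 = 1, and the invariant factors of ∂_1 are all 1, so H_0 ≅ Z.
  H_1: rank ker ∂_1 − rank ∂_2 = (7 − 5) − 1 = 1, and the invariant factors of ∂_2 are all 1, so H_1 ≅ Z.
  H_2: rank ker ∂_2 − rank ∂_3 = (1 − 1) − 0 = 0, and there is no ∂_3, so H_2 ≅ 0.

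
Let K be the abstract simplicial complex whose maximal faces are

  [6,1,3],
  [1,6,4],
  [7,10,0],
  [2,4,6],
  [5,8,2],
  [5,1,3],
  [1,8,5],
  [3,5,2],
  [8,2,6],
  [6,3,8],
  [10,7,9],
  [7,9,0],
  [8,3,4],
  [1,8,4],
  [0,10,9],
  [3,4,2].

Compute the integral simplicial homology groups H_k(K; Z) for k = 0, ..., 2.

H_0 = Z^2,  H_1 = Z/2,  H_2 = Z.

Take the total order 0 < 1 < 2 < 3 < 4 < 5 < 6 < 7 < 8 < 9 < 10 on the vertex set. Then K (dimension 2) consists of the simplices:

  0-simplices (11): [0], [1], [2], [3], [4], [5], [6], [7], [8], [9], [10]
  1-simplices (24): (24 of them)
  2-simplices (16): [0,7,9], [0,7,10], [0,9,10], [1,3,5], [1,3,6], [1,4,6], [1,4,8], [1,5,8], [2,3,4], [2,3,5], [2,4,6], [2,5,8], [2,6,8], [3,4,8], [3,6,8], [7,9,10]

so the chain groups are C_0 ≅ Z^11, C_1 ≅ Z^24, C_2 ≅ Z^16.

The boundary map ∂_1: C_1 → C_0 is given by ∂[p,q] = [q] − [p].
As a 11×24 matrix over Z this has rank 9, with invariant factors (1,1,1,1,1,1,1,1,1).

The boundary map ∂_2: C_2 → C_1 sends each 2-simplex [p,q,r] to [q,r] − [p,r] + [p,q]. For instance
  ∂[2,5,8] = [5,8] − [2,8] + [2,5],
  ∂[1,5,8] = [5,8] − [1,8] + [1,5].
The resulting 24×16 matrix has rank 15, and its Smith normal form has invariant factors (1,1,1,1,1,1,1,1,1,1,1,1,1,1,2).

Computing H_k = (kernel of ∂_k) / (image of ∂_{k+1}):

  H_0: rank C_0 − rank ∂_1 = 11 − 9 = 2, and the invariant factors of ∂_1 are all 1, so H_0 = Z^2.
  H_1: rank ker ∂_1 − rank ∂_2 = (24 − 9) − 15 = 0, and ∂_2 has invariant factor 2 > 1, so H_1 = Z/2.
  H_2: rank ker ∂_2 − rank ∂_3 = (16 − 15) − 0 = 1, and there is no ∂_3, so H_2 = Z.

(K is a triangulation of the disjoint union of the 2-sphere S^2 and the real projective plane RP^2.)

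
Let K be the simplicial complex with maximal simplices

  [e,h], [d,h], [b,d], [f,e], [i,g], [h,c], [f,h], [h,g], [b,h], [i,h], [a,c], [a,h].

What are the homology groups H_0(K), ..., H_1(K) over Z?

We work with the vertex ordering a < b < c < d < e < f < g < h < i. The simplices of K, each written with vertices in increasing order, are:

  0-simplices (9): a, b, c, d, e, f, g, h, i
  1-simplices (12): ac, ah, bd, bh, ch, dh, ef, eh, fh, gh, gi, hi

giving chain groups C_0 ≅ Z^9, C_1 ≅ Z^12.

The boundary map ∂_1: C_1 → C_0 maps an edge to its endpoints' difference, ∂[p,q] = q − p. For instance
  ∂eh = h − e.
This gives a 9×12 integer matrix of rank 8; reducing to Smith normal form yields diagonal entries (1,1,1,1,1,1,1,1).

Computing H_k = (kernel of ∂_k) / (image of ∂_{k+1}):

  H_0: rank C_0 − rank ∂_1 = 9 − 8 = 1, and the invariant factors of ∂_1 are all 1, so H_0 ≅ Z.
  H_1: rank ker ∂_1 − rank ∂_2 = (12 − 8) − 0 = 4, and there is no ∂_2, so H_1 ≅ Z^4.

H_0 ≅ Z,  H_1 ≅ Z^4.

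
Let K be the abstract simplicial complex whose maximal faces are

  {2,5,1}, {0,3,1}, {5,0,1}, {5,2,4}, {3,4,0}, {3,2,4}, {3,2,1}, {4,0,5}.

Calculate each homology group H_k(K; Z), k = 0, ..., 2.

H_0 ≅ Z,  H_1 = 0,  H_2 ≅ Z.

Take the total order 0 < 1 < 2 < 3 < 4 < 5 on the vertex set. Then K (dimension 2) consists of the simplices:

  0-simplices (6): [0], [1], [2], [3], [4], [5]
  1-simplices (12): [0,1], [0,3], [0,4], [0,5], [1,2], [1,3], [1,5], [2,3], [2,4], [2,5], [3,4], [4,5]
  2-simplices (8): [0,1,3], [0,1,5], [0,3,4], [0,4,5], [1,2,3], [1,2,5], [2,3,4], [2,4,5]

Hence C_0 ≅ Z^6, C_1 ≅ Z^12, C_2 ≅ Z^8.

The boundary map ∂_1: C_1 → C_0 maps an edge to its endpoints' difference, ∂[p,q] = q − p.
As a 6×12 matrix over Z this has rank 5, with invariant factors (1,1,1,1,1).

Boundary ∂_2: C_2 → C_1 sends each 2-simplex [p,q,r] to [q,r] − [p,r] + [p,q]. For instance
  ∂[2,3,4] = [3,4] − [2,4] + [2,3],
  ∂[0,4,5] = [4,5] − [0,5] + [0,4].
The 12×8 boundary matrix has rank 7 and Smith normal form diag(1,1,1,1,1,1,1).

From H_k ≅ ker(∂_k) / im(∂_{k+1}) we obtain:

  H_0: rank C_0 − rank ∂_1 = 6 − 5 = 1, and the invariant factors of ∂_1 are all 1, so H_0 = Z.
  H_1: rank ker ∂_1 − rank ∂_2 = (12 − 5) − 7 = 0, and the invariant factors of ∂_2 are all 1, so H_1 = 0.
  H_2: rank ker ∂_2 − rank ∂_3 = (8 − 7) − 0 = 1, and there is no ∂_3, so H_2 = Z.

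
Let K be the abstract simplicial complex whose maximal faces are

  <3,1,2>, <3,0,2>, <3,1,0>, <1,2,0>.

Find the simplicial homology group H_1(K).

Order the vertices as 0 < 1 < 2 < 3. Listing each simplex with vertices in this order, K has dimension 2 with simplices:

  0-simplices (4): [0], [1], [2], [3]
  1-simplices (6): [0,1], [0,2], [0,3], [1,2], [1,3], [2,3]
  2-simplices (4): [0,1,2], [0,1,3], [0,2,3], [1,2,3]

so the chain groups are C_0 ≅ Z^4, C_1 ≅ Z^6, C_2 ≅ Z^4.

∂_1: C_1 → C_0 is given by ∂[p,q] = [q] − [p].
The resulting 4×6 matrix has rank 3, and its Smith normal form has invariant factors (1,1,1).

The boundary map ∂_2: C_2 → C_1 acts by ∂[p,q,r] = [q,r] − [p,r] + [p,q]. For instance
  ∂[0,1,3] = [1,3] − [0,3] + [0,1],
  ∂[1,2,3] = [2,3] − [1,3] + [1,2].
This gives a 6×4 integer matrix of rank 3; reducing to Smith normal form yields diagonal entries (1,1,1).

From H_k ≅ ker(∂_k) / im(∂_{k+1}) we obtain:

  H_1: rank ker ∂_1 − rank ∂_2 = (6 − 3) − 3 = 0, and the invariant factors of ∂_2 are all 1, so H_1 ≅ 0.

H_1 = 0.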